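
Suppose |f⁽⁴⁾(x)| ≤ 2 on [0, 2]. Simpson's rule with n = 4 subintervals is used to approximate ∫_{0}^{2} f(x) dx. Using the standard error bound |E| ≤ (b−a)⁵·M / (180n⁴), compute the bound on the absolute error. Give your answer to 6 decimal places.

0.001389

|E| ≤ (2)⁵·2 / (180·4⁴) = 64/46080 = 0.001389.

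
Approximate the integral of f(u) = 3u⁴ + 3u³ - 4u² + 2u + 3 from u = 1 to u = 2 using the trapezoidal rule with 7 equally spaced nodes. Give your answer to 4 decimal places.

26.7550

h = (2 − 1)/6 = 0.166667.
Nodes u₀,…,u₆ = 1, 1.166667, 1.333333, 1.5, 1.666667, 1.833333, 2.
f(u) = 3u⁴ + 3u³ - 4u² + 2u + 3: f₀=7, f₁=10.210648, f₂=15.148148, f₃=22.3125, f₄=32.259259, f₅=45.599537, f₆=63.
(h/2)·[f₀ + 2f₁ + 2f₂ + 2f₃ + 2f₄ + 2f₅ + f₆] = 0.083333·(321.060185) = 26.7550.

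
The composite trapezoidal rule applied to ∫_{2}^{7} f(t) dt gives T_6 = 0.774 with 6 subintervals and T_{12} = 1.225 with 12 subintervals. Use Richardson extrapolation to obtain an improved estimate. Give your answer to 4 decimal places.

1.3753

R = (4·T_{12} − T_6) / 3 = (4·1.225 − 0.774)/3 = (4.126)/3 = 1.3753.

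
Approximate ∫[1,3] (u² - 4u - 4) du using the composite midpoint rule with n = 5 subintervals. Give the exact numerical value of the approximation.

-15.36

h = (3 − 1)/5 = 0.4.
Midpoints m₁,…,m₅ = 1.2, 1.6, 2, 2.4, 2.8.
f(m₁)=-7.36, f(m₂)=-7.84, f(m₃)=-8, f(m₄)=-7.84, f(m₅)=-7.36.
h·[f(m₁) + f(m₂) + f(m₃) + f(m₄) + f(m₅)] = 0.4·(-38.4) = -15.36.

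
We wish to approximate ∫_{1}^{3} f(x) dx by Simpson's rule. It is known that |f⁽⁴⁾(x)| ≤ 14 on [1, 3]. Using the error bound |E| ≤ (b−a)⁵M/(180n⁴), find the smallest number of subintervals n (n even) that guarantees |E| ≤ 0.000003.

32

Need 448/(180n⁴) ≤ 0.000003.
n⁴ ≥ 448/(180·0.000003) = 829630 ⇒ n ≥ 30.1801, so the smallest even n is 32. (n must be even for Simpson's rule.)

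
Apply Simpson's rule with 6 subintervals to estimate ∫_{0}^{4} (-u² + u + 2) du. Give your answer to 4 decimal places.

h = (4 − 0)/6 = 0.666667.
Nodes u₀,…,u₆ = 0, 0.666667, 1.333333, 2, 2.666667, 3.333333, 4.
f(u) = -u² + u + 2: f₀=2, f₁=2.222222, f₂=1.555556, f₃=0, f₄=-2.444444, f₅=-5.777778, f₆=-10.
(h/3)·[f₀ + 4f₁ + 2f₂ + 4f₃ + 2f₄ + 4f₅ + f₆] = 0.222222·(-24) = -5.3333.

-5.3333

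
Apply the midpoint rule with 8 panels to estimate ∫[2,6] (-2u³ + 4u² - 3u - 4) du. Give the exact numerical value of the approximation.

h = (6 − 2)/8 = 0.5.
Midpoints m₁,…,m₈ = 2.25, 2.75, 3.25, 3.75, 4.25, 4.75, 5.25, 5.75.
f(m₁)=-13.28125, f(m₂)=-23.59375, f(m₃)=-40.15625, f(m₄)=-64.46875, f(m₅)=-98.03125, f(m₆)=-142.34375, f(m₇)=-198.90625, f(m₈)=-269.21875.
h·[f(m₁) + f(m₂) + f(m₃) + f(m₄) + f(m₅) + f(m₆) + f(m₇) + f(m₈)] = 0.5·(-850) = -425.

-425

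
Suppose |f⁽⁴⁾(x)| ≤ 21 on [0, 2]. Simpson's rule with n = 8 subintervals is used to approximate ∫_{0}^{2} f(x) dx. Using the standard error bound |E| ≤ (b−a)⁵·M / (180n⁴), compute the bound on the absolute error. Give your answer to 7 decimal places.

|E| ≤ (2)⁵·21 / (180·8⁴) = 672/737280 = 0.0009115.

0.0009115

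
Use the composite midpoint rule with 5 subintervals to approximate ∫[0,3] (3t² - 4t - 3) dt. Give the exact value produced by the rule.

h = (3 − 0)/5 = 0.6.
Midpoints m₁,…,m₅ = 0.3, 0.9, 1.5, 2.1, 2.7.
f(m₁)=-3.93, f(m₂)=-4.17, f(m₃)=-2.25, f(m₄)=1.83, f(m₅)=8.07.
h·[f(m₁) + f(m₂) + f(m₃) + f(m₄) + f(m₅)] = 0.6·(-0.45) = -0.27.

-0.27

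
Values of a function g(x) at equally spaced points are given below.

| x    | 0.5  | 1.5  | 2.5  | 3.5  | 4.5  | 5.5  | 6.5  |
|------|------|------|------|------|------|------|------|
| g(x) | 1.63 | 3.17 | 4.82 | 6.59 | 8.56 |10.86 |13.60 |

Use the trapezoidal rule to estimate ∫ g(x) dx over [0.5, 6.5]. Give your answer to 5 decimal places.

h = 1, n = 6.
(h/2)·[y₀ + 2y₁ + 2y₂ + 2y₃ + 2y₄ + 2y₅ + y₆] = 0.5·(83.23) = 41.61500.

41.61500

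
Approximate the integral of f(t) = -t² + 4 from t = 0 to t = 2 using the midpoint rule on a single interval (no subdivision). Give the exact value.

6

M = (b−a)·f(1) = 2·(3) = 6.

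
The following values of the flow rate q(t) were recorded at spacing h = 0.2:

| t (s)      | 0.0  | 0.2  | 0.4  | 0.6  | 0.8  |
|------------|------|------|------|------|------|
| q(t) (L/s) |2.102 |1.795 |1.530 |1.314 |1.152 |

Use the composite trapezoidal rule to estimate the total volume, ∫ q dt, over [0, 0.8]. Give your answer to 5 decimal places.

1.25320

h = 0.2, n = 4.
(h/2)·[y₀ + 2y₁ + 2y₂ + 2y₃ + y₄] = 0.1·(12.532) = 1.25320.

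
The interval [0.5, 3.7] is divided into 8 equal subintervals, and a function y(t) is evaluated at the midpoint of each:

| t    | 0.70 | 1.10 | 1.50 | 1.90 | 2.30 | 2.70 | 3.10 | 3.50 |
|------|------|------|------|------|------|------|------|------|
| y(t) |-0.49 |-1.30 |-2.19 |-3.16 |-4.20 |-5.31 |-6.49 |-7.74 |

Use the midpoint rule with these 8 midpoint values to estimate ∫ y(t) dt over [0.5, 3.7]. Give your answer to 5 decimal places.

-12.35200

h = 0.4, n = 8.
h·[y(m₁) + y(m₂) + y(m₃) + y(m₄) + y(m₅) + y(m₆) + y(m₇) + y(m₈)] = 0.4·(-30.88) = -12.35200.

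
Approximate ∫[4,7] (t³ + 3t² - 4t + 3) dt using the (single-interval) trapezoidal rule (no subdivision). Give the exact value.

T = (b−a)/2 · [f(4) + f(7)] = 1.5·[99 + 465] = 846.

846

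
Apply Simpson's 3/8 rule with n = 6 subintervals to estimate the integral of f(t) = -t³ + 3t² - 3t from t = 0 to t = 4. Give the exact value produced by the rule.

-24

h = (4 − 0)/6 = 0.666667.
Nodes t₀,…,t₆ = 0, 0.666667, 1.333333, 2, 2.666667, 3.333333, 4.
f(t) = -t³ + 3t² - 3t: f₀=0, f₁=-0.962963, f₂=-1.037037, f₃=-2, f₄=-5.629630, f₅=-13.703704, f₆=-28.
(3h/8)·[f₀ + 3f₁ + 3f₂ + 2f₃ + 3f₄ + 3f₅ + f₆] = 0.25·(-96) = -24.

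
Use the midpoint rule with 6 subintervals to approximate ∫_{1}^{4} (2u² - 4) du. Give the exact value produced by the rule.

29.875

h = (4 − 1)/6 = 0.5.
Midpoints m₁,…,m₆ = 1.25, 1.75, 2.25, 2.75, 3.25, 3.75.
f(m₁)=-0.875, f(m₂)=2.125, f(m₃)=6.125, f(m₄)=11.125, f(m₅)=17.125, f(m₆)=24.125.
h·[f(m₁) + f(m₂) + f(m₃) + f(m₄) + f(m₅) + f(m₆)] = 0.5·(59.75) = 29.875.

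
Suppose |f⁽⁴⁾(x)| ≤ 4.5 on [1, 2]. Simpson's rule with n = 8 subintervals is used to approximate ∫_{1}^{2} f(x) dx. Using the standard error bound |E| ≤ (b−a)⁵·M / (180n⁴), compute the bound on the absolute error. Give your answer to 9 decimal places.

0.000006104

|E| ≤ (1)⁵·4.5 / (180·8⁴) = 4.5/737280 = 0.000006104.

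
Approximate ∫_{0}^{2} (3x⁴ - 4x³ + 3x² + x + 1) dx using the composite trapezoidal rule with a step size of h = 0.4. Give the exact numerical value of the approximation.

h = (2 − 0)/5 = 0.4.
Nodes x₀,…,x₅ = 0, 0.4, 0.8, 1.2, 1.6, 2.
f(x) = 3x⁴ - 4x³ + 3x² + x + 1: f₀=1, f₁=1.7008, f₂=2.9008, f₃=5.8288, f₄=13.5568, f₅=31.
(h/2)·[f₀ + 2f₁ + 2f₂ + 2f₃ + 2f₄ + f₅] = 0.2·(79.9744) = 15.99488.

15.99488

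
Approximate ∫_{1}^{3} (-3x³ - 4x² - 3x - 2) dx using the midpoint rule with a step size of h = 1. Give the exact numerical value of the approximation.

-107

h = (3 − 1)/2 = 1.
Midpoints m₁,…,m₂ = 1.5, 2.5.
f(m₁)=-25.625, f(m₂)=-81.375.
h·[f(m₁) + f(m₂)] = 1·(-107) = -107.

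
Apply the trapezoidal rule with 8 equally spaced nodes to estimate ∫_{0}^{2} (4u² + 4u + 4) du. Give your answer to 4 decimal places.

26.7755

h = (2 − 0)/7 = 0.285714.
Nodes u₀,…,u₇ = 0, 0.285714, 0.571429, 0.857143, 1.142857, 1.428571, 1.714286, 2.
f(u) = 4u² + 4u + 4: f₀=4, f₁=5.469388, f₂=7.591837, f₃=10.367347, f₄=13.795918, f₅=17.877551, f₆=22.612245, f₇=28.
(h/2)·[f₀ + 2f₁ + 2f₂ + 2f₃ + 2f₄ + 2f₅ + 2f₆ + f₇] = 0.142857·(187.428571) = 26.7755.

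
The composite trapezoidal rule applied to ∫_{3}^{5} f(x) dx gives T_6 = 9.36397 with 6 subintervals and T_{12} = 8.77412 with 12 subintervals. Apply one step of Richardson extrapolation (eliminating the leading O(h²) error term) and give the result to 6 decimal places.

8.577503

R = (4·T_{12} − T_6) / 3 = (4·8.77412 − 9.36397)/3 = (25.73251)/3 = 8.577503.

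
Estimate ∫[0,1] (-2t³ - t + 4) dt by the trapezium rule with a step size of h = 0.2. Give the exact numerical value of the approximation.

2.98

h = (1 − 0)/5 = 0.2.
Nodes t₀,…,t₅ = 0, 0.2, 0.4, 0.6, 0.8, 1.
f(t) = -2t³ - t + 4: f₀=4, f₁=3.784, f₂=3.472, f₃=2.968, f₄=2.176, f₅=1.
(h/2)·[f₀ + 2f₁ + 2f₂ + 2f₃ + 2f₄ + f₅] = 0.1·(29.8) = 2.98.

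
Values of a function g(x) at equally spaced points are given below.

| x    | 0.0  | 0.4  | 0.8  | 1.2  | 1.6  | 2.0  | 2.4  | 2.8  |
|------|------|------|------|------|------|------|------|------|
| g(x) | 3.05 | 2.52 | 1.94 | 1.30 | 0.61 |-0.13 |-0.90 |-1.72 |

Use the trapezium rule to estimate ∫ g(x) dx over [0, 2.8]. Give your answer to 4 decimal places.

h = 0.4, n = 7.
(h/2)·[y₀ + 2y₁ + 2y₂ + 2y₃ + 2y₄ + 2y₅ + 2y₆ + y₇] = 0.2·(12.01) = 2.4020.

2.4020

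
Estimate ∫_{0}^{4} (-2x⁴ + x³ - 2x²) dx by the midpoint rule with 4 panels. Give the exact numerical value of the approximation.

-368.5

h = (4 − 0)/4 = 1.
Midpoints m₁,…,m₄ = 0.5, 1.5, 2.5, 3.5.
f(m₁)=-0.5, f(m₂)=-11.25, f(m₃)=-75, f(m₄)=-281.75.
h·[f(m₁) + f(m₂) + f(m₃) + f(m₄)] = 1·(-368.5) = -368.5.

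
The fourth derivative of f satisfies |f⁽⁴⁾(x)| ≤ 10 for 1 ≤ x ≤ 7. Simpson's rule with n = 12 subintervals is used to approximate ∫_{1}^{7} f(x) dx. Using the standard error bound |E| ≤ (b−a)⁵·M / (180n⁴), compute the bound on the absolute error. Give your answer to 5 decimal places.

0.02083

|E| ≤ (6)⁵·10 / (180·12⁴) = 77760/3732480 = 0.02083.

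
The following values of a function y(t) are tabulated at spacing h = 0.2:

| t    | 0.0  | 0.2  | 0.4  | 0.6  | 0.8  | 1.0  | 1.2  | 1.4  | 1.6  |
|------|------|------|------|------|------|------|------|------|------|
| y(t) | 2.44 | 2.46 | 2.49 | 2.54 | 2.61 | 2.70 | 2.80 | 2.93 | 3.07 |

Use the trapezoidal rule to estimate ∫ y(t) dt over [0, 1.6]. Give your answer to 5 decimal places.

h = 0.2, n = 8.
(h/2)·[y₀ + 2y₁ + 2y₂ + 2y₃ + 2y₄ + 2y₅ + 2y₆ + 2y₇ + y₈] = 0.1·(42.57) = 4.25700.

4.25700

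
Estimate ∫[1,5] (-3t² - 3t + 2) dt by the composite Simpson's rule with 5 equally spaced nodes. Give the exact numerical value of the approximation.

h = (5 − 1)/4 = 1.
Nodes t₀,…,t₄ = 1, 2, 3, 4, 5.
f(t) = -3t² - 3t + 2: f₀=-4, f₁=-16, f₂=-34, f₃=-58, f₄=-88.
(h/3)·[f₀ + 4f₁ + 2f₂ + 4f₃ + f₄] = 0.333333·(-456) = -152.

-152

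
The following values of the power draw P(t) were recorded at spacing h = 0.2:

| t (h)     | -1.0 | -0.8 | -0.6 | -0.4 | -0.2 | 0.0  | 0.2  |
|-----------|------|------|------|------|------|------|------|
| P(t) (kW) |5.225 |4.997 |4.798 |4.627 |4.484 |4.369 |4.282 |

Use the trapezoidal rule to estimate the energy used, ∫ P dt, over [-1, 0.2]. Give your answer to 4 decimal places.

h = 0.2, n = 6.
(h/2)·[y₀ + 2y₁ + 2y₂ + 2y₃ + 2y₄ + 2y₅ + y₆] = 0.1·(56.057) = 5.6057.

5.6057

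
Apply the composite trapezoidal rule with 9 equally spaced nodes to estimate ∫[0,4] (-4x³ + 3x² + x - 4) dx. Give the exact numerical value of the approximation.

h = (4 − 0)/8 = 0.5.
Nodes x₀,…,x₈ = 0, 0.5, 1, 1.5, 2, 2.5, 3, 3.5, 4.
f(x) = -4x³ + 3x² + x - 4: f₀=-4, f₁=-3.25, f₂=-4, f₃=-9.25, f₄=-22, f₅=-45.25, f₆=-82, f₇=-135.25, f₈=-208.
(h/2)·[f₀ + 2f₁ + 2f₂ + 2f₃ + 2f₄ + 2f₅ + 2f₆ + 2f₇ + f₈] = 0.25·(-814) = -203.5.

-203.5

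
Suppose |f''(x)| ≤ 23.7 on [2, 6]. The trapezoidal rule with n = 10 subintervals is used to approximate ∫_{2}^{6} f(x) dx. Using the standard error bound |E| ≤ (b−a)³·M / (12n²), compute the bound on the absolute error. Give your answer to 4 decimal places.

1.2640

|E| ≤ (4)³·23.7 / (12·10²) = 1516.8/1200 = 1.2640.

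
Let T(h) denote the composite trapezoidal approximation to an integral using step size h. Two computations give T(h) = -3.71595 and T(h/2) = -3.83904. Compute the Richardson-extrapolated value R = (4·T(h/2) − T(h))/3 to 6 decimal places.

-3.880070

R = (4·T(h/2) − T(h)) / 3 = (4·(-3.83904) − (-3.71595))/3 = (-11.64021)/3 = -3.880070.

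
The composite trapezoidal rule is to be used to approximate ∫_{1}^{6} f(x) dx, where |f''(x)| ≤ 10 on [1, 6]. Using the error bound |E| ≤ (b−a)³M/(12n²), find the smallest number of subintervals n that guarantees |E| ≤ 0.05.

Need 1250/(12n²) ≤ 0.05.
n² ≥ 1250/(12·0.05) = 2083.33 ⇒ n ≥ 45.6435, so the smallest n is 46.

46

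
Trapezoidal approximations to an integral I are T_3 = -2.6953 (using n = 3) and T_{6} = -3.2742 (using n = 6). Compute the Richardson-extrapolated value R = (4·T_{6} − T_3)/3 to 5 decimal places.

R = (4·T_{6} − T_3) / 3 = (4·(-3.2742) − (-2.6953))/3 = (-10.4015)/3 = -3.46717.

-3.46717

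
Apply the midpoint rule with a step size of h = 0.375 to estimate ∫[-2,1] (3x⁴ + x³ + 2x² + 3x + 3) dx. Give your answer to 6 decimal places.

25.904800

h = (1 − (-2))/8 = 0.375.
Midpoints m₁,…,m₈ = -1.8125, -1.4375, -1.0625, -0.6875, -0.3125, 0.0625, 0.4375, 0.8125.
f(m₁)=30.5552215576171875, f(m₂)=12.6599578857421875, f(m₃)=4.6941375732421875, f(m₄)=2.2280731201171875, f(m₅)=2.2559051513671875, f(m₆)=3.1956024169921875, f(m₇)=4.8889617919921875, f(m₈)=8.6016082763671875.
h·[f(m₁) + f(m₂) + f(m₃) + f(m₄) + f(m₅) + f(m₆) + f(m₇) + f(m₈)] = 0.375·(69.0794677734375) = 25.904800.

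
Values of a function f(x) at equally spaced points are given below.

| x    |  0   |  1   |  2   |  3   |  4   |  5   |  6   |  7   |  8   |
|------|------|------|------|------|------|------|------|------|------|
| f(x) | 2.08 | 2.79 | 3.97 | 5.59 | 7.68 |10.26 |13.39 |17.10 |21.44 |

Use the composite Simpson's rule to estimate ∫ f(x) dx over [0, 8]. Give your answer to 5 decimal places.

h = 1, n = 8.
(h/3)·[y₀ + 4y₁ + 2y₂ + 4y₃ + 2y₄ + 4y₅ + 2y₆ + 4y₇ + y₈] = 0.333333·(216.56) = 72.18667.

72.18667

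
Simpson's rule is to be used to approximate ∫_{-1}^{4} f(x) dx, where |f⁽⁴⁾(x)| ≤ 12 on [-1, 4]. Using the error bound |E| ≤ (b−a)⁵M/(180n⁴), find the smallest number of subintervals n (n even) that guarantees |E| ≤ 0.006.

14

Need 37500/(180n⁴) ≤ 0.006.
n⁴ ≥ 37500/(180·0.006) = 34722.2 ⇒ n ≥ 13.6506, so the smallest even n is 14. (n must be even for Simpson's rule.)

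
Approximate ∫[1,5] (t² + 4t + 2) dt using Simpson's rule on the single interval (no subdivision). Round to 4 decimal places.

97.3333

S = (b−a)/6 · [f(1) + 4f(3) + f(5)] = 0.666667·[7 + 4·23 + 47] = 97.3333.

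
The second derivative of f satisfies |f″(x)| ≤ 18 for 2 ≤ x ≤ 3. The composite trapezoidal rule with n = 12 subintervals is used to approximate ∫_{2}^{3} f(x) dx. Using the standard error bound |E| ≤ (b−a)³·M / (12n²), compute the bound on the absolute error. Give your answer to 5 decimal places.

|E| ≤ (1)³·18 / (12·12²) = 18/1728 = 0.01042.

0.01042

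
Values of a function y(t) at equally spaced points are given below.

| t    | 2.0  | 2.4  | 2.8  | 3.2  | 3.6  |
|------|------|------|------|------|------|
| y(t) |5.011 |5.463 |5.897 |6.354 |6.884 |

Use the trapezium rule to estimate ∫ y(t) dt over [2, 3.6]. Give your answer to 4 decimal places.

h = 0.4, n = 4.
(h/2)·[y₀ + 2y₁ + 2y₂ + 2y₃ + y₄] = 0.2·(47.323) = 9.4646.

9.4646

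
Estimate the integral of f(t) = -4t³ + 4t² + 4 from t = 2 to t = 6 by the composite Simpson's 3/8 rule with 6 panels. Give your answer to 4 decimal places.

-986.6667

h = (6 − 2)/6 = 0.666667.
Nodes t₀,…,t₆ = 2, 2.666667, 3.333333, 4, 4.666667, 5.333333, 6.
f(t) = -4t³ + 4t² + 4: f₀=-12, f₁=-43.407407, f₂=-99.703704, f₃=-188, f₄=-315.407407, f₅=-489.037037, f₆=-716.
(3h/8)·[f₀ + 3f₁ + 3f₂ + 2f₃ + 3f₄ + 3f₅ + f₆] = 0.25·(-3946.666667) = -986.6667.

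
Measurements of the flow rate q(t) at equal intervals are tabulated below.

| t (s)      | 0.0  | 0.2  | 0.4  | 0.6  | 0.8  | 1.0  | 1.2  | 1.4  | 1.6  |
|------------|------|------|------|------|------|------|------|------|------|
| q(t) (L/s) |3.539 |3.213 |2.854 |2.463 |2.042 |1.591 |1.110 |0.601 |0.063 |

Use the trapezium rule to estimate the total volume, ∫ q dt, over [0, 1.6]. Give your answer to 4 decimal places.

3.1350

h = 0.2, n = 8.
(h/2)·[y₀ + 2y₁ + 2y₂ + 2y₃ + 2y₄ + 2y₅ + 2y₆ + 2y₇ + y₈] = 0.1·(31.350) = 3.1350.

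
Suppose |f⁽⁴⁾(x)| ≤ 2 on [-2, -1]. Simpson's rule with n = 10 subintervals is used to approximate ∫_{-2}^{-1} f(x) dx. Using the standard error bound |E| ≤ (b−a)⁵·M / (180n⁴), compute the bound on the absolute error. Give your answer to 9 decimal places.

0.000001111

|E| ≤ (1)⁵·2 / (180·10⁴) = 2/1800000 = 0.000001111.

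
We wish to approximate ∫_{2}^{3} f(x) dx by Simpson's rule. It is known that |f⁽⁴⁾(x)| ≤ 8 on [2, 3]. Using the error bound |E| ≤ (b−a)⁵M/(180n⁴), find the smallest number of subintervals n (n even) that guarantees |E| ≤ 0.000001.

16

Need 8/(180n⁴) ≤ 0.000001.
n⁴ ≥ 8/(180·0.000001) = 44444.4 ⇒ n ≥ 14.5196, so the smallest even n is 16. (n must be even for Simpson's rule.)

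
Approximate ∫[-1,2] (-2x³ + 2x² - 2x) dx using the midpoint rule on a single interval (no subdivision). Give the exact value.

M = (b−a)·f(0.5) = 3·(-0.75) = -2.25.

-2.25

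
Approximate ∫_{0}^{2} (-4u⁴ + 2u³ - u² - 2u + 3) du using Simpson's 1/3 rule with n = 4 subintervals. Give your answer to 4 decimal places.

h = (2 − 0)/4 = 0.5.
Nodes u₀,…,u₄ = 0, 0.5, 1, 1.5, 2.
f(u) = -4u⁴ + 2u³ - u² - 2u + 3: f₀=3, f₁=1.75, f₂=-2, f₃=-15.75, f₄=-53.
(h/3)·[f₀ + 4f₁ + 2f₂ + 4f₃ + f₄] = 0.166667·(-110) = -18.3333.

-18.3333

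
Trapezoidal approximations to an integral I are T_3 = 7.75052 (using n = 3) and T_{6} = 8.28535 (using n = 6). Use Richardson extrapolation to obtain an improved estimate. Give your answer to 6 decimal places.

8.463627

R = (4·T_{6} − T_3) / 3 = (4·8.28535 − 7.75052)/3 = (25.39088)/3 = 8.463627.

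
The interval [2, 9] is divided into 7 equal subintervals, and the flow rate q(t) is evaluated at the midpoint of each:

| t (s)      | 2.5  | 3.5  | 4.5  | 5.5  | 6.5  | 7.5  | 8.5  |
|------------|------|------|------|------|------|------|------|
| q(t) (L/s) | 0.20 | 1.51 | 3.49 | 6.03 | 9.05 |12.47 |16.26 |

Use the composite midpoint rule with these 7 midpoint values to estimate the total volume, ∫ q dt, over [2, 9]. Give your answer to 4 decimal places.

49.0100

h = 1, n = 7.
h·[y(m₁) + y(m₂) + y(m₃) + y(m₄) + y(m₅) + y(m₆) + y(m₇)] = 1·(49.01) = 49.0100.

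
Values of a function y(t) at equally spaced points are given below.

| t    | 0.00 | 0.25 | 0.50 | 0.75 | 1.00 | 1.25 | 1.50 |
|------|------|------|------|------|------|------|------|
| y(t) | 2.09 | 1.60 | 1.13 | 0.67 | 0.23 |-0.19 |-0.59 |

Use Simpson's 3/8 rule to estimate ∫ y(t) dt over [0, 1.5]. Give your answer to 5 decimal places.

h = 0.25, n = 6.
(3h/8)·[y₀ + 3y₁ + 3y₂ + 2y₃ + 3y₄ + 3y₅ + y₆] = 0.09375·(11.15) = 1.04531.

1.04531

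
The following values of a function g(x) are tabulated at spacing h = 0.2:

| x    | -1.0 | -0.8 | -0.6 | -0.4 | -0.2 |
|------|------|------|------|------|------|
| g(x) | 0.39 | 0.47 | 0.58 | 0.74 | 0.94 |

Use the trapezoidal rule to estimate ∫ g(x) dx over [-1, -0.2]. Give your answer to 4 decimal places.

0.4910

h = 0.2, n = 4.
(h/2)·[y₀ + 2y₁ + 2y₂ + 2y₃ + y₄] = 0.1·(4.91) = 0.4910.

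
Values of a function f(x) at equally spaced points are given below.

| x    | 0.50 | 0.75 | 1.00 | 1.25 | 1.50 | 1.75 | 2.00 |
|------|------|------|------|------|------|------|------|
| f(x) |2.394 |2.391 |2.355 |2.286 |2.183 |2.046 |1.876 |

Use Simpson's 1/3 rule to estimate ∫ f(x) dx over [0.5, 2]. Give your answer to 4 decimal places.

h = 0.25, n = 6.
(h/3)·[y₀ + 4y₁ + 2y₂ + 4y₃ + 2y₄ + 4y₅ + y₆] = 0.083333·(40.238) = 3.3532.

3.3532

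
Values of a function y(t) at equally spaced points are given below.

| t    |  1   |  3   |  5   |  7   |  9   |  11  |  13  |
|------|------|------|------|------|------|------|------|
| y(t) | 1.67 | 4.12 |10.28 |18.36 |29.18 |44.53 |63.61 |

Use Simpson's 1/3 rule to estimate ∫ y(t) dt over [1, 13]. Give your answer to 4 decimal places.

274.8267

h = 2, n = 6.
(h/3)·[y₀ + 4y₁ + 2y₂ + 4y₃ + 2y₄ + 4y₅ + y₆] = 0.666667·(412.24) = 274.8267.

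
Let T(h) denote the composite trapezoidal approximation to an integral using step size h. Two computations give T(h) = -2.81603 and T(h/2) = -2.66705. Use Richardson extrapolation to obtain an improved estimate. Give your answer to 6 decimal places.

-2.617390

R = (4·T(h/2) − T(h)) / 3 = (4·(-2.66705) − (-2.81603))/3 = (-7.85217)/3 = -2.617390.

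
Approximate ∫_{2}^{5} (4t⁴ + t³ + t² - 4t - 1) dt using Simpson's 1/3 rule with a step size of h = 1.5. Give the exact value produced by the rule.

h = (5 − 2)/2 = 1.5.
Nodes t₀,…,t₂ = 2, 3.5, 5.
f(t) = 4t⁴ + t³ + t² - 4t - 1: f₀=67, f₁=640.375, f₂=2629.
(h/3)·[f₀ + 4f₁ + f₂] = 0.5·(5257.5) = 2628.75.

2628.75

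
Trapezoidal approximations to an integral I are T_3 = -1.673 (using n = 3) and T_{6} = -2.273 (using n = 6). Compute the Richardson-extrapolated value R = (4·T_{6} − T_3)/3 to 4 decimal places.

-2.4730

R = (4·T_{6} − T_3) / 3 = (4·(-2.273) − (-1.673))/3 = (-7.419)/3 = -2.4730.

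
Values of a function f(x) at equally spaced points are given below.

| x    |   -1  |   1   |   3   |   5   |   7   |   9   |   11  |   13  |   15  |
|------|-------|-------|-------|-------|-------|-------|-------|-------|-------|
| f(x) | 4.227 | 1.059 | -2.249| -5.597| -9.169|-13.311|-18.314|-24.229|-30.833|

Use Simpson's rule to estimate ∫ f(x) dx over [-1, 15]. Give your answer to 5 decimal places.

-169.58800

h = 2, n = 8.
(h/3)·[y₀ + 4y₁ + 2y₂ + 4y₃ + 2y₄ + 4y₅ + 2y₆ + 4y₇ + y₈] = 0.666667·(-254.382) = -169.58800.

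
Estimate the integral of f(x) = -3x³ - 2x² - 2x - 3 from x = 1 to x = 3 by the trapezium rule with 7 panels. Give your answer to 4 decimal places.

h = (3 − 1)/7 = 0.285714.
Nodes x₀,…,x₇ = 1, 1.285714, 1.571429, 1.857143, 2.142857, 2.428571, 2.714286, 3.
f(x) = -3x³ - 2x² - 2x - 3: f₀=-10, f₁=-15.253644, f₂=-22.723032, f₃=-32.827988, f₄=-45.988338, f₅=-62.623907, f₆=-83.154519, f₇=-108.
(h/2)·[f₀ + 2f₁ + 2f₂ + 2f₃ + 2f₄ + 2f₅ + 2f₆ + f₇] = 0.142857·(-643.142857) = -91.8776.

-91.8776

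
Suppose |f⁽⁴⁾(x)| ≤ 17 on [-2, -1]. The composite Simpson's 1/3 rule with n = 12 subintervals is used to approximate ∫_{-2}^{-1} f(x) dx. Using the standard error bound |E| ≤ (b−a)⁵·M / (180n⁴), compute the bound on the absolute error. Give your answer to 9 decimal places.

|E| ≤ (1)⁵·17 / (180·12⁴) = 17/3732480 = 0.000004555.

0.000004555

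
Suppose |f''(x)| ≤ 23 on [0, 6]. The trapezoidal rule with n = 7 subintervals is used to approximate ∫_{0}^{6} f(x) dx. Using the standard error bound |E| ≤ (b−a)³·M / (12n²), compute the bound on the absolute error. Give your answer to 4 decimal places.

8.4490

|E| ≤ (6)³·23 / (12·7²) = 4968/588 = 8.4490.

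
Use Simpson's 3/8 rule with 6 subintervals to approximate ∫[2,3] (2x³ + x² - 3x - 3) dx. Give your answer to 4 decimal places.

h = (3 − 2)/6 = 0.166667.
Nodes x₀,…,x₆ = 2, 2.166667, 2.333333, 2.5, 2.666667, 2.833333, 3.
f(x) = 2x³ + x² - 3x - 3: f₀=11, f₁=15.537037, f₂=20.851852, f₃=27, f₄=34.037037, f₅=42.018519, f₆=51.
(3h/8)·[f₀ + 3f₁ + 3f₂ + 2f₃ + 3f₄ + 3f₅ + f₆] = 0.0625·(453.333333) = 28.3333.

28.3333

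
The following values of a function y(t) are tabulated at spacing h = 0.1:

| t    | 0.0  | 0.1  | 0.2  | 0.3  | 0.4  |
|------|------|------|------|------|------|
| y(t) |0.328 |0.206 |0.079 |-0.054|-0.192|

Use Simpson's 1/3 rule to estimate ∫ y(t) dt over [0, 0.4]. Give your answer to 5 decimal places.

h = 0.1, n = 4.
(h/3)·[y₀ + 4y₁ + 2y₂ + 4y₃ + y₄] = 0.033333·(0.902) = 0.03007.

0.03007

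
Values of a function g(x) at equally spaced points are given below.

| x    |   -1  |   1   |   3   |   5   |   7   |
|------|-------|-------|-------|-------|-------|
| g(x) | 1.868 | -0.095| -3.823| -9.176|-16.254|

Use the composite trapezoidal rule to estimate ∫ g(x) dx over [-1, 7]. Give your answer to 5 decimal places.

-40.57400

h = 2, n = 4.
(h/2)·[y₀ + 2y₁ + 2y₂ + 2y₃ + y₄] = 1·(-40.574) = -40.57400.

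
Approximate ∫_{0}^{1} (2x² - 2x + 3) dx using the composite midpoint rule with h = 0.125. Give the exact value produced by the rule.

h = (1 − 0)/8 = 0.125.
Midpoints m₁,…,m₈ = 0.0625, 0.1875, 0.3125, 0.4375, 0.5625, 0.6875, 0.8125, 0.9375.
f(m₁)=2.8828125, f(m₂)=2.6953125, f(m₃)=2.5703125, f(m₄)=2.5078125, f(m₅)=2.5078125, f(m₆)=2.5703125, f(m₇)=2.6953125, f(m₈)=2.8828125.
h·[f(m₁) + f(m₂) + f(m₃) + f(m₄) + f(m₅) + f(m₆) + f(m₇) + f(m₈)] = 0.125·(21.3125) = 2.6640625.

2.6640625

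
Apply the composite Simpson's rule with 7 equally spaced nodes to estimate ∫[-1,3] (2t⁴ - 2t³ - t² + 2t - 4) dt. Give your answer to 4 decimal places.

h = (3 − (-1))/6 = 0.666667.
Nodes t₀,…,t₆ = -1, -0.333333, 0.333333, 1, 1.666667, 2.333333, 3.
f(t) = 2t⁴ - 2t³ - t² + 2t - 4: f₀=-3, f₁=-4.679012, f₂=-3.493827, f₃=-3, f₄=2.728395, f₅=29.098765, f₆=101.
(h/3)·[f₀ + 4f₁ + 2f₂ + 4f₃ + 2f₄ + 4f₅ + f₆] = 0.222222·(182.148148) = 40.4774.

40.4774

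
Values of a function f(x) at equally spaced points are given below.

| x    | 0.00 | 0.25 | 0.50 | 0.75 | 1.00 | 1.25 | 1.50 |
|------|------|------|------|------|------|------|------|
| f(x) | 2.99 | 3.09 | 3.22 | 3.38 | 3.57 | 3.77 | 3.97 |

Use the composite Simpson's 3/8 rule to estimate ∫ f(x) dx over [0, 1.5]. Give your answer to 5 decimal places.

h = 0.25, n = 6.
(3h/8)·[y₀ + 3y₁ + 3y₂ + 2y₃ + 3y₄ + 3y₅ + y₆] = 0.09375·(54.67) = 5.12531.

5.12531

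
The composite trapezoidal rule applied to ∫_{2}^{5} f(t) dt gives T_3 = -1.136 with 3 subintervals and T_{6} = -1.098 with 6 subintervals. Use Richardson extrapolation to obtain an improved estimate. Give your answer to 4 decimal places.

-1.0853

R = (4·T_{6} − T_3) / 3 = (4·(-1.098) − (-1.136))/3 = (-3.256)/3 = -1.0853.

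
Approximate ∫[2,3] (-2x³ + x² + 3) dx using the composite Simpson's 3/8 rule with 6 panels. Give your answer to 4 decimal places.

h = (3 − 2)/6 = 0.166667.
Nodes x₀,…,x₆ = 2, 2.166667, 2.333333, 2.5, 2.666667, 2.833333, 3.
f(x) = -2x³ + x² + 3: f₀=-9, f₁=-12.648148, f₂=-16.962963, f₃=-22, f₄=-27.814815, f₅=-34.462963, f₆=-42.
(3h/8)·[f₀ + 3f₁ + 3f₂ + 2f₃ + 3f₄ + 3f₅ + f₆] = 0.0625·(-370.666667) = -23.1667.

-23.1667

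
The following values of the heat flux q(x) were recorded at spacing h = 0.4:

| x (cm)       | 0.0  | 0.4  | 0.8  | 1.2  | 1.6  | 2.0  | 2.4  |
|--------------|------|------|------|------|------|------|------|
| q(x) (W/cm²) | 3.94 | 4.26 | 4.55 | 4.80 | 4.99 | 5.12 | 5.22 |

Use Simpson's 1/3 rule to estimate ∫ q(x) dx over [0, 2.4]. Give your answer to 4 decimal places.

h = 0.4, n = 6.
(h/3)·[y₀ + 4y₁ + 2y₂ + 4y₃ + 2y₄ + 4y₅ + y₆] = 0.133333·(84.96) = 11.3280.

11.3280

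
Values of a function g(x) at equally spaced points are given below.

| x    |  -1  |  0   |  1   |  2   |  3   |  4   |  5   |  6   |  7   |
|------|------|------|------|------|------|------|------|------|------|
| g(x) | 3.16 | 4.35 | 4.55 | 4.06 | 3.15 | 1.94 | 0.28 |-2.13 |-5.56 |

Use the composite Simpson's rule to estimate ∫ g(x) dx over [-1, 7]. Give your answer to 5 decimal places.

15.48000

h = 1, n = 8.
(h/3)·[y₀ + 4y₁ + 2y₂ + 4y₃ + 2y₄ + 4y₅ + 2y₆ + 4y₇ + y₈] = 0.333333·(46.44) = 15.48000.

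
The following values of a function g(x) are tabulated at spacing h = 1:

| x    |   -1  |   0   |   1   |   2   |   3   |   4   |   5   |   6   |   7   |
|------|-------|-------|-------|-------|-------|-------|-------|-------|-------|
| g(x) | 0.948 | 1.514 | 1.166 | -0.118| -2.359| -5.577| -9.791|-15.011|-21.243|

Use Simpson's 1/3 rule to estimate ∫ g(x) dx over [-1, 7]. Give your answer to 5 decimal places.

h = 1, n = 8.
(h/3)·[y₀ + 4y₁ + 2y₂ + 4y₃ + 2y₄ + 4y₅ + 2y₆ + 4y₇ + y₈] = 0.333333·(-119.031) = -39.67700.

-39.67700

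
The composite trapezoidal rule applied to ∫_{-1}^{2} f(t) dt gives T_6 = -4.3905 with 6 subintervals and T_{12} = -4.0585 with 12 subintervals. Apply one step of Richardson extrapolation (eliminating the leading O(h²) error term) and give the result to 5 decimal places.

R = (4·T_{12} − T_6) / 3 = (4·(-4.0585) − (-4.3905))/3 = (-11.8435)/3 = -3.94783.

-3.94783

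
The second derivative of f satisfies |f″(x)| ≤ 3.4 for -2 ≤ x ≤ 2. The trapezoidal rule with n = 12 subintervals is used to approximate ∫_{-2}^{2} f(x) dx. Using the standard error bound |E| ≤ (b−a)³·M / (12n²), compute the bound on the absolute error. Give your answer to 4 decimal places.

|E| ≤ (4)³·3.4 / (12·12²) = 217.6/1728 = 0.1259.

0.1259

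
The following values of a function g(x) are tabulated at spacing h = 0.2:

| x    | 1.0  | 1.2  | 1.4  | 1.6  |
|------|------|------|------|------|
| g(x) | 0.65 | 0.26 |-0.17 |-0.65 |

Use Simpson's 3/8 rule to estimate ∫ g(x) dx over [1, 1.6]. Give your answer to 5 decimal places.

h = 0.2, n = 3.
(3h/8)·[y₀ + 3y₁ + 3y₂ + y₃] = 0.075·(0.27) = 0.02025.

0.02025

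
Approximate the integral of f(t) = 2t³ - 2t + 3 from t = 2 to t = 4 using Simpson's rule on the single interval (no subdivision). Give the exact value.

S = (b−a)/6 · [f(2) + 4f(3) + f(4)] = 0.333333·[15 + 4·51 + 123] = 114.

114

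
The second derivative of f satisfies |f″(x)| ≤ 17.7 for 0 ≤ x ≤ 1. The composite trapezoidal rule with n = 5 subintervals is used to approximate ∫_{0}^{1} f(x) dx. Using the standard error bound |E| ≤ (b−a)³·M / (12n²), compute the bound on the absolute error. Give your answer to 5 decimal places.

|E| ≤ (1)³·17.7 / (12·5²) = 17.7/300 = 0.05900.

0.05900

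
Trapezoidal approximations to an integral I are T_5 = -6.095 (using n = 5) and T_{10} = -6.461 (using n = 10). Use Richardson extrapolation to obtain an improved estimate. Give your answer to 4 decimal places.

R = (4·T_{10} − T_5) / 3 = (4·(-6.461) − (-6.095))/3 = (-19.749)/3 = -6.5830.

-6.5830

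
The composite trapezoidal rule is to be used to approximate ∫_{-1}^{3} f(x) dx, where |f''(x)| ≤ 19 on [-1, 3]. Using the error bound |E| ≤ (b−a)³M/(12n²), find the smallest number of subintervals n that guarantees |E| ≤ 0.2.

Need 1216/(12n²) ≤ 0.2.
n² ≥ 1216/(12·0.2) = 506.667 ⇒ n ≥ 22.5093, so the smallest n is 23.

23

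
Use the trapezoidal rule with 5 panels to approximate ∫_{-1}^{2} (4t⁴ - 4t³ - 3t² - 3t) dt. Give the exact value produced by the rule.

h = (2 − (-1))/5 = 0.6.
Nodes t₀,…,t₅ = -1, -0.4, 0.2, 0.8, 1.4, 2.
f(t) = 4t⁴ - 4t³ - 3t² - 3t: f₀=8, f₁=1.0784, f₂=-0.7456, f₃=-4.7296, f₄=-5.6896, f₅=14.
(h/2)·[f₀ + 2f₁ + 2f₂ + 2f₃ + 2f₄ + f₅] = 0.3·(1.8272) = 0.54816.

0.54816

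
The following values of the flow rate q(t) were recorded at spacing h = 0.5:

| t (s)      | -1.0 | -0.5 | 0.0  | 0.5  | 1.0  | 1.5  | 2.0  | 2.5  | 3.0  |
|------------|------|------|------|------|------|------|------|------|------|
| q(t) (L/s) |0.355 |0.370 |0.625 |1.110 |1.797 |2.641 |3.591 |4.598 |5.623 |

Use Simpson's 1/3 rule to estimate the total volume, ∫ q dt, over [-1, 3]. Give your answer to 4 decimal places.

8.8133

h = 0.5, n = 8.
(h/3)·[y₀ + 4y₁ + 2y₂ + 4y₃ + 2y₄ + 4y₅ + 2y₆ + 4y₇ + y₈] = 0.166667·(52.880) = 8.8133.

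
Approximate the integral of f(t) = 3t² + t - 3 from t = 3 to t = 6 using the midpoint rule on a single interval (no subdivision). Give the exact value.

186.75

M = (b−a)·f(4.5) = 3·(62.25) = 186.75.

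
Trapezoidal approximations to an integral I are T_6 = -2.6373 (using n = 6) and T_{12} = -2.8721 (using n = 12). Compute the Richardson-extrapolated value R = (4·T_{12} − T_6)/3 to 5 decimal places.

-2.95037

R = (4·T_{12} − T_6) / 3 = (4·(-2.8721) − (-2.6373))/3 = (-8.8511)/3 = -2.95037.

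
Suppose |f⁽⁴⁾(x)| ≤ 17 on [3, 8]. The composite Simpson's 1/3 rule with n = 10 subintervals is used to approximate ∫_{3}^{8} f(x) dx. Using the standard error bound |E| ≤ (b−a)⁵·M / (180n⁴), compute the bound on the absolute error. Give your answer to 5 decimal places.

|E| ≤ (5)⁵·17 / (180·10⁴) = 53125/1800000 = 0.02951.

0.02951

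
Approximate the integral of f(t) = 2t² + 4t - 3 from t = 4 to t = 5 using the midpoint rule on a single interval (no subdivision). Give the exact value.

55.5

M = (b−a)·f(4.5) = 1·(55.5) = 55.5.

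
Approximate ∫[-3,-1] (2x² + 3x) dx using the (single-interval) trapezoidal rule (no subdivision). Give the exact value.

T = (b−a)/2 · [f(-3) + f(-1)] = 1·[9 + (-1)] = 8.

8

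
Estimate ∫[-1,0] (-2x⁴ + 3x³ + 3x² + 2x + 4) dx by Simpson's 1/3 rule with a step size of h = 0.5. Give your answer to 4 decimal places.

h = (0 − (-1))/2 = 0.5.
Nodes x₀,…,x₂ = -1, -0.5, 0.
f(x) = -2x⁴ + 3x³ + 3x² + 2x + 4: f₀=0, f₁=3.25, f₂=4.
(h/3)·[f₀ + 4f₁ + f₂] = 0.166667·(17) = 2.8333.

2.8333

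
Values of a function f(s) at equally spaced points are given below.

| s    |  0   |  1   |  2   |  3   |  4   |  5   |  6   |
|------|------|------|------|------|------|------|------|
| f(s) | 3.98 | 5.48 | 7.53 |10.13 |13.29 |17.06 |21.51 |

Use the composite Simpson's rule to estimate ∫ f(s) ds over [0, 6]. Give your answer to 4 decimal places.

65.9367

h = 1, n = 6.
(h/3)·[y₀ + 4y₁ + 2y₂ + 4y₃ + 2y₄ + 4y₅ + y₆] = 0.333333·(197.81) = 65.9367.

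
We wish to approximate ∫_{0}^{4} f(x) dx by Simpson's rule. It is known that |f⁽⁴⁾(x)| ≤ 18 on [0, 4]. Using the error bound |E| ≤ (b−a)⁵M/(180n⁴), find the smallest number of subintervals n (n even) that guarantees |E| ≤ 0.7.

Need 18432/(180n⁴) ≤ 0.7.
n⁴ ≥ 18432/(180·0.7) = 146.286 ⇒ n ≥ 3.4778, so the smallest even n is 4. (n must be even for Simpson's rule.)

4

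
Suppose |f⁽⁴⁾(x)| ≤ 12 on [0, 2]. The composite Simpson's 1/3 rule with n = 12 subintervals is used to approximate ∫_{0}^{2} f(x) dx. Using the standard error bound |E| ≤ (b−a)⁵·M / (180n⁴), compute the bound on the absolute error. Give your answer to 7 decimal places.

|E| ≤ (2)⁵·12 / (180·12⁴) = 384/3732480 = 0.0001029.

0.0001029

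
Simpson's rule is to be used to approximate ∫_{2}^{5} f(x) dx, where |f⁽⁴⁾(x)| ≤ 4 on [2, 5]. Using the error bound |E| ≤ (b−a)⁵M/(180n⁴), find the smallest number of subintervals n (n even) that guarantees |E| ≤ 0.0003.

Need 972/(180n⁴) ≤ 0.0003.
n⁴ ≥ 972/(180·0.0003) = 18000 ⇒ n ≥ 11.5829, so the smallest even n is 12. (n must be even for Simpson's rule.)

12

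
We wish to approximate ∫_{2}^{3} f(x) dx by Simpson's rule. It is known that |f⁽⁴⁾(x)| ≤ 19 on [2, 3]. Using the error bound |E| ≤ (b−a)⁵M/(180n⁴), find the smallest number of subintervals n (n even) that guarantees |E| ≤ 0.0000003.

26

Need 19/(180n⁴) ≤ 0.0000003.
n⁴ ≥ 19/(180·0.0000003) = 351852 ⇒ n ≥ 24.3551, so the smallest even n is 26. (n must be even for Simpson's rule.)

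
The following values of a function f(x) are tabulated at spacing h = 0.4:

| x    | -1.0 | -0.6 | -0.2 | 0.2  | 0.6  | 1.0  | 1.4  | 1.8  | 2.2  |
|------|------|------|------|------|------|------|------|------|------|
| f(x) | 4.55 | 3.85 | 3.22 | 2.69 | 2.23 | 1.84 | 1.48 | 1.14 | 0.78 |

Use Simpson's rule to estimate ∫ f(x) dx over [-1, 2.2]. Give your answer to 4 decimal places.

7.6360

h = 0.4, n = 8.
(h/3)·[y₀ + 4y₁ + 2y₂ + 4y₃ + 2y₄ + 4y₅ + 2y₆ + 4y₇ + y₈] = 0.133333·(57.27) = 7.6360.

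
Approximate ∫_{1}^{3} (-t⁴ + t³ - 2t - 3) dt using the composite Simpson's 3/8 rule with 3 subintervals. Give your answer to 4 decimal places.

h = (3 − 1)/3 = 0.666667.
Nodes t₀,…,t₃ = 1, 1.666667, 2.333333, 3.
f(t) = -t⁴ + t³ - 2t - 3: f₀=-5, f₁=-9.419753, f₂=-24.604938, f₃=-63.
(3h/8)·[f₀ + 3f₁ + 3f₂ + f₃] = 0.25·(-170.074074) = -42.5185.

-42.5185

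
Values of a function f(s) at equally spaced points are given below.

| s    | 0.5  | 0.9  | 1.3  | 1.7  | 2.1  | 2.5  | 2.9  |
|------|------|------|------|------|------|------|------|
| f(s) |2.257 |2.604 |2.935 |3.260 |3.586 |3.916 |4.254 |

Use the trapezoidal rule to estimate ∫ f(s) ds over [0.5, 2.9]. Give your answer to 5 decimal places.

7.82260

h = 0.4, n = 6.
(h/2)·[y₀ + 2y₁ + 2y₂ + 2y₃ + 2y₄ + 2y₅ + y₆] = 0.2·(39.113) = 7.82260.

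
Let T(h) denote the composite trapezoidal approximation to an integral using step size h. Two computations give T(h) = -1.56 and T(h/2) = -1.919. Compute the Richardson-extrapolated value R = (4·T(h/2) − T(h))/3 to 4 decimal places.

R = (4·T(h/2) − T(h)) / 3 = (4·(-1.919) − (-1.56))/3 = (-6.116)/3 = -2.0387.

-2.0387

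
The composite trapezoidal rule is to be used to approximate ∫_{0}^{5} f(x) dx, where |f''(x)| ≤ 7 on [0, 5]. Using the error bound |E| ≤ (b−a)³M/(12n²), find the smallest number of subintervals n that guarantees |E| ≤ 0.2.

20

Need 875/(12n²) ≤ 0.2.
n² ≥ 875/(12·0.2) = 364.583 ⇒ n ≥ 19.0941, so the smallest n is 20.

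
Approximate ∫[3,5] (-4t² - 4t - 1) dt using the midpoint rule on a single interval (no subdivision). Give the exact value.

M = (b−a)·f(4) = 2·(-81) = -162.

-162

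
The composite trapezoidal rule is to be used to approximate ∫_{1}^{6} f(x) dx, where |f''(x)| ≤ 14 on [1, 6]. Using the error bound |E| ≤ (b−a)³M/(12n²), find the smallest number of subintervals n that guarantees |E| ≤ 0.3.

23

Need 1750/(12n²) ≤ 0.3.
n² ≥ 1750/(12·0.3) = 486.111 ⇒ n ≥ 22.0479, so the smallest n is 23.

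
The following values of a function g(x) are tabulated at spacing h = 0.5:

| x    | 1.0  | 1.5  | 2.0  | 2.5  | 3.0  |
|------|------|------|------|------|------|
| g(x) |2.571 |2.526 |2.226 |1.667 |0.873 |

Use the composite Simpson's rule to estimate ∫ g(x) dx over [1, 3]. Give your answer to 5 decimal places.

h = 0.5, n = 4.
(h/3)·[y₀ + 4y₁ + 2y₂ + 4y₃ + y₄] = 0.166667·(24.668) = 4.11133.

4.11133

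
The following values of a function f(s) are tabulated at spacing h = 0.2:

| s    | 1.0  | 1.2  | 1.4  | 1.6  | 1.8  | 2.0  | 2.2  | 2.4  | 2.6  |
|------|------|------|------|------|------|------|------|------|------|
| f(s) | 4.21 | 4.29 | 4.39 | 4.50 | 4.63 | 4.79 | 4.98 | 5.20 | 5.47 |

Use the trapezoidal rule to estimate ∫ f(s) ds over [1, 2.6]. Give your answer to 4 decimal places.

h = 0.2, n = 8.
(h/2)·[y₀ + 2y₁ + 2y₂ + 2y₃ + 2y₄ + 2y₅ + 2y₆ + 2y₇ + y₈] = 0.1·(75.24) = 7.5240.

7.5240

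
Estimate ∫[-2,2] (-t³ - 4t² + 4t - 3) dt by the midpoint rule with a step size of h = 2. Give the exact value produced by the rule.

h = (2 − (-2))/2 = 2.
Midpoints m₁,…,m₂ = -1, 1.
f(m₁)=-10, f(m₂)=-4.
h·[f(m₁) + f(m₂)] = 2·(-14) = -28.

-28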